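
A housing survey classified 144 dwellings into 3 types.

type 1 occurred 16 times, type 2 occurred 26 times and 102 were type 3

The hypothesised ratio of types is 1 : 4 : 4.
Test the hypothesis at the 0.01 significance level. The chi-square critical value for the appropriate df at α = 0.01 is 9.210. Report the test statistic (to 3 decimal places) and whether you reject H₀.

45.125; reject

Ratio total = 9. Expected counts: 144×1/9 = 16, 144×4/9 = 64, 144×4/9 = 64.
type 1: (16 − 16)²/16 = 0/16 = 0.0000
type 2: (26 − 64)²/64 = 1444/64 = 22.5625
type 3: (102 − 64)²/64 = 1444/64 = 22.5625
Sum = 45.125
df = 2. Since 45.125 > 9.210, we reject H₀.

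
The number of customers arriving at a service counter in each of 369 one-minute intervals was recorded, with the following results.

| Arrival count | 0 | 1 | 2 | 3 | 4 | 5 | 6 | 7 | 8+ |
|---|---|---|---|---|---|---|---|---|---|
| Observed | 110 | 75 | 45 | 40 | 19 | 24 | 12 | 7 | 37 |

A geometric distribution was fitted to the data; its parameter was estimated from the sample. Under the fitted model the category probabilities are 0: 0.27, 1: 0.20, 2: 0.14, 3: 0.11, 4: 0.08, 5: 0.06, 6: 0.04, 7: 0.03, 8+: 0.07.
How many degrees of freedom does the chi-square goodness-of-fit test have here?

7

There are k = 9 categories and 1 parameter estimated from the data, so df = 9 − 1 − 1 = 7.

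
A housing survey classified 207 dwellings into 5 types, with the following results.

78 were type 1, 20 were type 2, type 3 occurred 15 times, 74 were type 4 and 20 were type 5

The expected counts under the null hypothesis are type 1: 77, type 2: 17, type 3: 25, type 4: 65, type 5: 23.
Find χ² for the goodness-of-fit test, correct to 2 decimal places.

6.18

χ² = (78−77)²/77 + (20−17)²/17 + (15−25)²/25 + (74−65)²/65 + (20−23)²/23
   = 0.013 + 0.529 + 4.000 + 1.246 + 0.391
Sum = 6.18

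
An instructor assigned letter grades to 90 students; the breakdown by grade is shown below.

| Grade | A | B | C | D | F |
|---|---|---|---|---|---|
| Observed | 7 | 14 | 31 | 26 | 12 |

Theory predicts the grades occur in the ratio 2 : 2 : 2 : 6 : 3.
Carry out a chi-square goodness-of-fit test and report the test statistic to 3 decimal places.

37.278

Ratio total = 15. Expected counts: 90×2/15 = 12, 90×2/15 = 12, 90×2/15 = 12, 90×6/15 = 36, 90×3/15 = 18.
A: (7 − 12)²/12 = 25/12 = 2.0833
B: (14 − 12)²/12 = 4/12 = 0.3333
C: (31 − 12)²/12 = 361/12 = 30.0833
D: (26 − 36)²/36 = 100/36 = 2.7778
F: (12 − 18)²/18 = 36/18 = 2.0000
Sum = 37.278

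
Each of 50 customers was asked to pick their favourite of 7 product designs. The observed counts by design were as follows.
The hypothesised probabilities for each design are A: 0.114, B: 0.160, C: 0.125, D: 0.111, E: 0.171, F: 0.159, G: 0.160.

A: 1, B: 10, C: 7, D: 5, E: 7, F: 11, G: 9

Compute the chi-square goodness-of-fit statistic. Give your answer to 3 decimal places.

Expected counts E_i = n·p_i: 50×0.114 = 5.7, 50×0.160 = 8, 50×0.125 = 6.25, 50×0.111 = 5.55, 50×0.171 = 8.55, 50×0.159 = 7.95, 50×0.160 = 8.
cat         O        E   (O−E)²/E
A           1      5.7     3.8754
B          10        8     0.5000
C           7     6.25     0.0900
D           5     5.55     0.0545
E           7     8.55     0.2810
F          11     7.95     1.1701
G           9        8     0.1250
Sum = 6.096

6.096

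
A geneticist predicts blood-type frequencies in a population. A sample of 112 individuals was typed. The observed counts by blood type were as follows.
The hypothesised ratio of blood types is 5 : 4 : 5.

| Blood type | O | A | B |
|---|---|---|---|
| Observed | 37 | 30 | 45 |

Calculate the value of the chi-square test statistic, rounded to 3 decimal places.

0.975

Ratio total = 14. Expected counts: 112×5/14 = 40, 112×4/14 = 32, 112×5/14 = 40.
χ² = (37−40)²/40 + (30−32)²/32 + (45−40)²/40
   = 0.2250 + 0.1250 + 0.6250
Sum = 0.975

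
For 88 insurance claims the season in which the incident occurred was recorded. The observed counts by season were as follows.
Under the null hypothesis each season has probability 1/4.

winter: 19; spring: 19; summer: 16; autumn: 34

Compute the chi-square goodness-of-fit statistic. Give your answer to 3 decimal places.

9.000

Expected count for each of the 4 categories: 88/4 = 22.
winter: (19 − 22)²/22 = 9/22 = 0.4091
spring: (19 − 22)²/22 = 9/22 = 0.4091
summer: (16 − 22)²/22 = 36/22 = 1.6364
autumn: (34 − 22)²/22 = 144/22 = 6.5455
Sum = 9.000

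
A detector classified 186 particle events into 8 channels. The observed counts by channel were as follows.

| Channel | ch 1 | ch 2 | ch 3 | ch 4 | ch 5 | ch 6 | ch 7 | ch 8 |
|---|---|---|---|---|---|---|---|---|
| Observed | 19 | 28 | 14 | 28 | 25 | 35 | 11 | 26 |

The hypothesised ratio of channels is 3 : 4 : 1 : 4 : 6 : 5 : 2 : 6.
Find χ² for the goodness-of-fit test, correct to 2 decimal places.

19.11

Ratio total = 31. Expected counts: 186×3/31 = 18, 186×4/31 = 24, 186×1/31 = 6, 186×4/31 = 24, 186×6/31 = 36, 186×5/31 = 30, 186×2/31 = 12, 186×6/31 = 36.
cat         O        E   (O−E)²/E
ch 1       19       18      0.056
ch 2       28       24      0.667
ch 3       14        6     10.667
ch 4       28       24      0.667
ch 5       25       36      3.361
ch 6       35       30      0.833
ch 7       11       12      0.083
ch 8       26       36      2.778
Sum = 19.11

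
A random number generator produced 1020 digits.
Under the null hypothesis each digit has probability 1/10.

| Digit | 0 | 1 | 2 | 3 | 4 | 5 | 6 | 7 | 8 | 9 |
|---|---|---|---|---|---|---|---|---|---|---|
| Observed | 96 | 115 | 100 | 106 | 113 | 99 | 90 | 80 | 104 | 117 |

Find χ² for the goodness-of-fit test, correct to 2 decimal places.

Expected count for each of the 10 categories: 1020/10 = 102.
0: (96 − 102)²/102 = 36/102 = 0.353
1: (115 − 102)²/102 = 169/102 = 1.657
2: (100 − 102)²/102 = 4/102 = 0.039
3: (106 − 102)²/102 = 16/102 = 0.157
4: (113 − 102)²/102 = 121/102 = 1.186
5: (99 − 102)²/102 = 9/102 = 0.088
6: (90 − 102)²/102 = 144/102 = 1.412
7: (80 − 102)²/102 = 484/102 = 4.745
8: (104 − 102)²/102 = 4/102 = 0.039
9: (117 − 102)²/102 = 225/102 = 2.206
Sum = 11.88

11.88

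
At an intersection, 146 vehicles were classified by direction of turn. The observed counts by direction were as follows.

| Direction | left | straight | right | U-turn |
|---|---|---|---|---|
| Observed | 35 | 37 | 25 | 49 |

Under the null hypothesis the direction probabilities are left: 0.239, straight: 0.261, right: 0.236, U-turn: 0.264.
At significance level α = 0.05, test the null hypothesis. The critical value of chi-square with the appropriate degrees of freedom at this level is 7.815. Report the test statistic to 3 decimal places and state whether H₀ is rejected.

Expected counts E_i = n·p_i: 146×0.239 = 34.894, 146×0.261 = 38.106, 146×0.236 = 34.456, 146×0.264 = 38.544.
cat           O        E   (O−E)²/E
left         35   34.894     0.0003
straight     37   38.106     0.0321
right        25   34.456     2.5951
U-turn       49   38.544     2.8364
Sum = 5.464
df = 3. Since 5.464 < 7.815, we do not reject H₀.

5.464; do not reject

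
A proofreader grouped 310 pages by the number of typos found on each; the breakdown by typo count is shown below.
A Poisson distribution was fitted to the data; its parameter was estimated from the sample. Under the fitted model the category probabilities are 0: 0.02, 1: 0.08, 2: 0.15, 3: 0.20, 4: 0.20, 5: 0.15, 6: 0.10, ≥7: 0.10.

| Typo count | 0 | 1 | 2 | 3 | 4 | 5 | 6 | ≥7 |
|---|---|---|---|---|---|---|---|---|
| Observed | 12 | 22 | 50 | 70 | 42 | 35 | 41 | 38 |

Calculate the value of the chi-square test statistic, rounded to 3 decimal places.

21.140

Expected counts E_i = n·p_i: 310×0.02 = 6.2, 310×0.08 = 24.8, 310×0.15 = 46.5, 310×0.20 = 62, 310×0.20 = 62, 310×0.15 = 46.5, 310×0.10 = 31, 310×0.10 = 31.
cat         O        E   (O−E)²/E
0          12      6.2     5.4258
1          22     24.8     0.3161
2          50     46.5     0.2634
3          70       62     1.0323
4          42       62     6.4516
5          35     46.5     2.8441
6          41       31     3.2258
≥7         38       31     1.5806
Sum = 21.140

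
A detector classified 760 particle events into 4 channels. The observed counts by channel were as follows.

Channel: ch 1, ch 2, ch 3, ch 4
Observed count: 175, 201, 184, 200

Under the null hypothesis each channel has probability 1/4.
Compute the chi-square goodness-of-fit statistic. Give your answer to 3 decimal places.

Under H₀ each category has probability 1/4, so each expected count is 760/4 = 190.
cat         O        E   (O−E)²/E
ch 1      175      190     1.1842
ch 2      201      190     0.6368
ch 3      184      190     0.1895
ch 4      200      190     0.5263
Sum = 2.537

2.537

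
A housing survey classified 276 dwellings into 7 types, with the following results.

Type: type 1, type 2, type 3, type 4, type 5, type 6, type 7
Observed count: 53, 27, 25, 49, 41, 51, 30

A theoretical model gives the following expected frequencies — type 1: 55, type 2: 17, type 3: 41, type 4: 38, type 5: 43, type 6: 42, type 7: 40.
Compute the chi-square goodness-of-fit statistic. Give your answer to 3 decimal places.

19.905

cat         O        E   (O−E)²/E
type 1     53       55     0.0727
type 2     27       17     5.8824
type 3     25       41     6.2439
type 4     49       38     3.1842
type 5     41       43     0.0930
type 6     51       42     1.9286
type 7     30       40     2.5000
Sum = 19.905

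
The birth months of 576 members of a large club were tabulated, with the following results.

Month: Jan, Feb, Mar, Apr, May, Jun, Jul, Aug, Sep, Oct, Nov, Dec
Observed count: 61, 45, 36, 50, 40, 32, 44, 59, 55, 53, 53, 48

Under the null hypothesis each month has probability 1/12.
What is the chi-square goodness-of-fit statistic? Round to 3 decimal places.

18.375

Under H₀ each category has probability 1/12, so each expected count is 576/12 = 48.
χ² = (61−48)²/48 + (45−48)²/48 + (36−48)²/48 + (50−48)²/48 + (40−48)²/48 + (32−48)²/48 + (44−48)²/48 + (59−48)²/48 + (55−48)²/48 + (53−48)²/48 + (53−48)²/48 + (48−48)²/48
   = 3.5208 + 0.1875 + 3.0000 + 0.0833 + 1.3333 + 5.3333 + 0.3333 + 2.5208 + 1.0208 + 0.5208 + 0.5208 + 0.0000
Sum = 18.375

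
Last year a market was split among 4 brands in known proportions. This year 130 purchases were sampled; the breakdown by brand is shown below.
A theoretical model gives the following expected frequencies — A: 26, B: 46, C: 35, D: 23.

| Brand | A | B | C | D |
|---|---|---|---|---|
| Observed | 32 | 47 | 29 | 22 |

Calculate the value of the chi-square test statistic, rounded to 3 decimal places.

cat         O        E   (O−E)²/E
A          32       26     1.3846
B          47       46     0.0217
C          29       35     1.0286
D          22       23     0.0435
Sum = 2.478

2.478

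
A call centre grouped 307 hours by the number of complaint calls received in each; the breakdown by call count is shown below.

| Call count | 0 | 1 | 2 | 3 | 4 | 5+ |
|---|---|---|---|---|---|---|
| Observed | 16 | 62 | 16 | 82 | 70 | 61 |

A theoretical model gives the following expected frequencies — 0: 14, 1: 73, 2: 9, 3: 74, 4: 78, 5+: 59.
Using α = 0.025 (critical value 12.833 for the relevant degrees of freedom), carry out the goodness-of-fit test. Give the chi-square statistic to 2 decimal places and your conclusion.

cat         O        E   (O−E)²/E
0          16       14      0.286
1          62       73      1.658
2          16        9      5.444
3          82       74      0.865
4          70       78      0.821
5+         61       59      0.068
Sum = 9.14
df = 5. Since 9.14 < 12.833, we do not reject H₀.

9.14; do not reject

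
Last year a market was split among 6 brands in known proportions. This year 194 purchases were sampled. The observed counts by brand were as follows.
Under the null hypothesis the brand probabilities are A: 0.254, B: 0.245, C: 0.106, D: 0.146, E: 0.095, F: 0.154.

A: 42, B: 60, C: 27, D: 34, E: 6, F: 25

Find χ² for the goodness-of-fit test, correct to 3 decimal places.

Expected counts E_i = n·p_i: 194×0.254 = 49.276, 194×0.245 = 47.53, 194×0.106 = 20.564, 194×0.146 = 28.324, 194×0.095 = 18.43, 194×0.154 = 29.876.
A: (42 − 49.276)²/49.276 = 52.940176/49.276 = 1.0744
B: (60 − 47.53)²/47.53 = 155.5009/47.53 = 3.2716
C: (27 − 20.564)²/20.564 = 41.422096/20.564 = 2.0143
D: (34 − 28.324)²/28.324 = 32.216976/28.324 = 1.1374
E: (6 − 18.43)²/18.43 = 154.5049/18.43 = 8.3833
F: (25 − 29.876)²/29.876 = 23.775376/29.876 = 0.7958
Sum = 16.677

16.677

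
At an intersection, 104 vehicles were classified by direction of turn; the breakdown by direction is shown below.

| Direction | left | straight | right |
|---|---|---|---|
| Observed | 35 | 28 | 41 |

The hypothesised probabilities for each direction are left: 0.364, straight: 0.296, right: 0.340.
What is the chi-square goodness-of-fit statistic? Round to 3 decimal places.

Expected counts E_i = n·p_i: 104×0.364 = 37.856, 104×0.296 = 30.784, 104×0.340 = 35.36.
χ² = (35−37.856)²/37.856 + (28−30.784)²/30.784 + (41−35.36)²/35.36
   = 0.2155 + 0.2518 + 0.8996
Sum = 1.367

1.367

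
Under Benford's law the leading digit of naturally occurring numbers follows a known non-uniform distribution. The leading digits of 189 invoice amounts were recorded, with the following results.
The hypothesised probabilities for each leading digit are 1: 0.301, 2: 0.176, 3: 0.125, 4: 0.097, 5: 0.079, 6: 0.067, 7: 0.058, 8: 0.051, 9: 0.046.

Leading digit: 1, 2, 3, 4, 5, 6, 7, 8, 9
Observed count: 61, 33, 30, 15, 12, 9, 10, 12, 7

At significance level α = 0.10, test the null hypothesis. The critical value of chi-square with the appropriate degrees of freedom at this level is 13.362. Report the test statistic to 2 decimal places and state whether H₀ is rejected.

Expected counts E_i = n·p_i: 189×0.301 = 56.889, 189×0.176 = 33.264, 189×0.125 = 23.625, 189×0.097 = 18.333, 189×0.079 = 14.931, 189×0.067 = 12.663, 189×0.058 = 10.962, 189×0.051 = 9.639, 189×0.046 = 8.694.
1: (61 − 56.889)²/56.889 = 16.900321/56.889 = 0.297
2: (33 − 33.264)²/33.264 = 0.069696/33.264 = 0.002
3: (30 − 23.625)²/23.625 = 40.640625/23.625 = 1.720
4: (15 − 18.333)²/18.333 = 11.108889/18.333 = 0.606
5: (12 − 14.931)²/14.931 = 8.590761/14.931 = 0.575
6: (9 − 12.663)²/12.663 = 13.417569/12.663 = 1.060
7: (10 − 10.962)²/10.962 = 0.925444/10.962 = 0.084
8: (12 − 9.639)²/9.639 = 5.574321/9.639 = 0.578
9: (7 − 8.694)²/8.694 = 2.869636/8.694 = 0.330
Sum = 5.25
df = 8. Since 5.25 < 13.362, we do not reject H₀.

5.25; do not reject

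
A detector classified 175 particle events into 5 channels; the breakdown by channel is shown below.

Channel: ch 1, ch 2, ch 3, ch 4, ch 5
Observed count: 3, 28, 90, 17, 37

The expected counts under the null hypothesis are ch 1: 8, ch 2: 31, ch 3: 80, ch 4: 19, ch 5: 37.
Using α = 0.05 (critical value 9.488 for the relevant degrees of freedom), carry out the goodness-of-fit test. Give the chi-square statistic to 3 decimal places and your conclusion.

4.876; do not reject

ch 1: (3 − 8)²/8 = 25/8 = 3.1250
ch 2: (28 − 31)²/31 = 9/31 = 0.2903
ch 3: (90 − 80)²/80 = 100/80 = 1.2500
ch 4: (17 − 19)²/19 = 4/19 = 0.2105
ch 5: (37 − 37)²/37 = 0/37 = 0.0000
Sum = 4.876
df = 4. Since 4.876 < 9.488, we do not reject H₀.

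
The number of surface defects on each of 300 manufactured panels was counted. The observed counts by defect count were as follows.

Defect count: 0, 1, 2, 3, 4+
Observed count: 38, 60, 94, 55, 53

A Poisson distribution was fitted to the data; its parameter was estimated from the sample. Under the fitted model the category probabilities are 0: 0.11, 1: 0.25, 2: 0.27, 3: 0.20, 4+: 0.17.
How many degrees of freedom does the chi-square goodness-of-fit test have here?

3

There are k = 5 categories and 1 parameter estimated from the data, so df = 5 − 1 − 1 = 3.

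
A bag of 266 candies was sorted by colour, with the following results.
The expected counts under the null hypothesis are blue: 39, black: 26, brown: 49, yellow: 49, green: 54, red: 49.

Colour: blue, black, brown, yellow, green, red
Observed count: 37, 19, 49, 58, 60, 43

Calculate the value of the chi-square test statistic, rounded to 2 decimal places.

5.04

blue: (37 − 39)²/39 = 4/39 = 0.103
black: (19 − 26)²/26 = 49/26 = 1.885
brown: (49 − 49)²/49 = 0/49 = 0.000
yellow: (58 − 49)²/49 = 81/49 = 1.653
green: (60 − 54)²/54 = 36/54 = 0.667
red: (43 − 49)²/49 = 36/49 = 0.735
Sum = 5.04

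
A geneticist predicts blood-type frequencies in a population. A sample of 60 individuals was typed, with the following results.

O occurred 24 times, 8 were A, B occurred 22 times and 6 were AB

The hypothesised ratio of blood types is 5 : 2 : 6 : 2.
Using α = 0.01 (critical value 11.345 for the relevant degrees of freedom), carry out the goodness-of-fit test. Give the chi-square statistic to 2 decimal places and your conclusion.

1.47; do not reject

Ratio total = 15. Expected counts: 60×5/15 = 20, 60×2/15 = 8, 60×6/15 = 24, 60×2/15 = 8.
cat         O        E   (O−E)²/E
O          24       20      0.800
A           8        8      0.000
B          22       24      0.167
AB          6        8      0.500
Sum = 1.47
df = 3. Since 1.47 < 11.345, we do not reject H₀.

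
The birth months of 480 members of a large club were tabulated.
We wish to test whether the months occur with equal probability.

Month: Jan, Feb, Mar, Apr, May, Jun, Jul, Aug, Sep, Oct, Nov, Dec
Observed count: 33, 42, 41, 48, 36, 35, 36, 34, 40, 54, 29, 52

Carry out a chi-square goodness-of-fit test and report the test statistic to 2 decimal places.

Expected count for each of the 12 categories: 480/12 = 40.
cat         O        E   (O−E)²/E
Jan        33       40      1.225
Feb        42       40      0.100
Mar        41       40      0.025
Apr        48       40      1.600
May        36       40      0.400
Jun        35       40      0.625
Jul        36       40      0.400
Aug        34       40      0.900
Sep        40       40      0.000
Oct        54       40      4.900
Nov        29       40      3.025
Dec        52       40      3.600
Sum = 16.80

16.80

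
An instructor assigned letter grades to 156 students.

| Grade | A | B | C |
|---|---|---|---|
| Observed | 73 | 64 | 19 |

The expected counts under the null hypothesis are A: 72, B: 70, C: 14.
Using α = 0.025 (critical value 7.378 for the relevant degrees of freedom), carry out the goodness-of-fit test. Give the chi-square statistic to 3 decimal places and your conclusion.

cat         O        E   (O−E)²/E
A          73       72     0.0139
B          64       70     0.5143
C          19       14     1.7857
Sum = 2.314
df = 2. Since 2.314 < 7.378, we do not reject H₀.

2.314; do not reject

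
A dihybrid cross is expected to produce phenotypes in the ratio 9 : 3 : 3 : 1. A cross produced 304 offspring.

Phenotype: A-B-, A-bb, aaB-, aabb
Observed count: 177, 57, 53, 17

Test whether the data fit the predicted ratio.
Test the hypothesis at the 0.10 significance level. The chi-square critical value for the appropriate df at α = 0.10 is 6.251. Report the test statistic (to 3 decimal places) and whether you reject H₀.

0.702; do not reject

Ratio total = 16. Expected counts: 304×9/16 = 171, 304×3/16 = 57, 304×3/16 = 57, 304×1/16 = 19.
A-B-: (177 − 171)²/171 = 36/171 = 0.2105
A-bb: (57 − 57)²/57 = 0/57 = 0.0000
aaB-: (53 − 57)²/57 = 16/57 = 0.2807
aabb: (17 − 19)²/19 = 4/19 = 0.2105
Sum = 0.702
df = 3. Since 0.702 < 6.251, we do not reject H₀.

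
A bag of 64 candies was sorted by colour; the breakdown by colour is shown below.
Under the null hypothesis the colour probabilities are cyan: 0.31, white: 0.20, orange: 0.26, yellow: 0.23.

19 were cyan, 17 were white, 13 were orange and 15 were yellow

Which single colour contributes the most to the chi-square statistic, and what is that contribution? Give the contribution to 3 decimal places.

Expected counts E_i = n·p_i: 64×0.31 = 19.84, 64×0.20 = 12.8, 64×0.26 = 16.64, 64×0.23 = 14.72.
cyan: (19 − 19.84)²/19.84 = 0.7056/19.84 = 0.0356
white: (17 − 12.8)²/12.8 = 17.64/12.8 = 1.3781
orange: (13 − 16.64)²/16.64 = 13.2496/16.64 = 0.7963
yellow: (15 − 14.72)²/14.72 = 0.0784/14.72 = 0.0053
The largest term is for white: 1.378.

white, 1.378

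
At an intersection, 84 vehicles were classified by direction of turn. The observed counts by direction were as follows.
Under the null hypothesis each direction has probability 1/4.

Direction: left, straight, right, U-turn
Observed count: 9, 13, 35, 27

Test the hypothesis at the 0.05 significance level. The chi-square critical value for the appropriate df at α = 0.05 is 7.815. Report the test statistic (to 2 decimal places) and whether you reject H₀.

20.95; reject

Expected count for each of the 4 categories: 84/4 = 21.
χ² = (9−21)²/21 + (13−21)²/21 + (35−21)²/21 + (27−21)²/21
   = 6.857 + 3.048 + 9.333 + 1.714
Sum = 20.95
df = 3. Since 20.95 > 7.815, we reject H₀.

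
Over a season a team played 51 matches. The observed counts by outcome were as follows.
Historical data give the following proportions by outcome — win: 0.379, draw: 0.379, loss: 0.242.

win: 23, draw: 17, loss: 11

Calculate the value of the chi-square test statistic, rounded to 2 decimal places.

1.12

Expected counts E_i = n·p_i: 51×0.379 = 19.329, 51×0.379 = 19.329, 51×0.242 = 12.342.
χ² = (23−19.329)²/19.329 + (17−19.329)²/19.329 + (11−12.342)²/12.342
   = 0.697 + 0.281 + 0.146
Sum = 1.12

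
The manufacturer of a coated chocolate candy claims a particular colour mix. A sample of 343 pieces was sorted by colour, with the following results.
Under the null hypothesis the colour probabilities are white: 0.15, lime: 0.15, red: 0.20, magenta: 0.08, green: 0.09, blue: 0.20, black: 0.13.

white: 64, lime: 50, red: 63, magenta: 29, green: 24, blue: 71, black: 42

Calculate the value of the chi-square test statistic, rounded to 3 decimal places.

5.411

Expected counts E_i = n·p_i: 343×0.15 = 51.45, 343×0.15 = 51.45, 343×0.20 = 68.6, 343×0.08 = 27.44, 343×0.09 = 30.87, 343×0.20 = 68.6, 343×0.13 = 44.59.
χ² = (64−51.45)²/51.45 + (50−51.45)²/51.45 + (63−68.6)²/68.6 + (29−27.44)²/27.44 + (24−30.87)²/30.87 + (71−68.6)²/68.6 + (42−44.59)²/44.59
   = 3.0613 + 0.0409 + 0.4571 + 0.0887 + 1.5289 + 0.0840 + 0.1504
Sum = 5.411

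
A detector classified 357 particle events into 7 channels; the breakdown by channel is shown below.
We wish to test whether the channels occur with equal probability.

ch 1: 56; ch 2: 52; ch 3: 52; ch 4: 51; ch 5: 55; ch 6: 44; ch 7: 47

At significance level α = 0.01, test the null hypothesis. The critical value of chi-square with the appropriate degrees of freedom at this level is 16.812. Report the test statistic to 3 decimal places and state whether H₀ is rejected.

Expected count for each of the 7 categories: 357/7 = 51.
cat         O        E   (O−E)²/E
ch 1       56       51     0.4902
ch 2       52       51     0.0196
ch 3       52       51     0.0196
ch 4       51       51     0.0000
ch 5       55       51     0.3137
ch 6       44       51     0.9608
ch 7       47       51     0.3137
Sum = 2.118
df = 6. Since 2.118 < 16.812, we do not reject H₀.

2.118; do not reject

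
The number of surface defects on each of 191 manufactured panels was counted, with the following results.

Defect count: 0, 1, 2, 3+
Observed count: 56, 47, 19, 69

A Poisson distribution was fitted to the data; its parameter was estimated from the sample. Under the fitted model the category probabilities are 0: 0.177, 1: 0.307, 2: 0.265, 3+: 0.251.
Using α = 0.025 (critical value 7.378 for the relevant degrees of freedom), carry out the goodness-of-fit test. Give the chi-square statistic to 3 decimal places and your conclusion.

45.876; reject

Expected counts E_i = n·p_i: 191×0.177 = 33.807, 191×0.307 = 58.637, 191×0.265 = 50.615, 191×0.251 = 47.941.
cat         O        E   (O−E)²/E
0          56   33.807    14.5689
1          47   58.637     2.3095
2          19   50.615    19.7473
3+         69   47.941     9.2506
Sum = 45.876
df = 2. Since 45.876 > 7.378, we reject H₀.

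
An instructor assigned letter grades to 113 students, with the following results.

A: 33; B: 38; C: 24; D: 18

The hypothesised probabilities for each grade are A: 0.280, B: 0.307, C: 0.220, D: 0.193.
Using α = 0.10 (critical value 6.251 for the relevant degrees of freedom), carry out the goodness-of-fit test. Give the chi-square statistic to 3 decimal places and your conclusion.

Expected counts E_i = n·p_i: 113×0.280 = 31.64, 113×0.307 = 34.691, 113×0.220 = 24.86, 113×0.193 = 21.809.
χ² = (33−31.64)²/31.64 + (38−34.691)²/34.691 + (24−24.86)²/24.86 + (18−21.809)²/21.809
   = 0.0585 + 0.3156 + 0.0298 + 0.6653
Sum = 1.069
df = 3. Since 1.069 < 6.251, we do not reject H₀.

1.069; do not reject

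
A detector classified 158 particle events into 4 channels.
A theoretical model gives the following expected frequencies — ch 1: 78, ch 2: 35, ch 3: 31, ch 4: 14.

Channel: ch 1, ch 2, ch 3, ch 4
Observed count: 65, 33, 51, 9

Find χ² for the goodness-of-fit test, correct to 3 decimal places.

χ² = (65−78)²/78 + (33−35)²/35 + (51−31)²/31 + (9−14)²/14
   = 2.1667 + 0.1143 + 12.9032 + 1.7857
Sum = 16.970

16.970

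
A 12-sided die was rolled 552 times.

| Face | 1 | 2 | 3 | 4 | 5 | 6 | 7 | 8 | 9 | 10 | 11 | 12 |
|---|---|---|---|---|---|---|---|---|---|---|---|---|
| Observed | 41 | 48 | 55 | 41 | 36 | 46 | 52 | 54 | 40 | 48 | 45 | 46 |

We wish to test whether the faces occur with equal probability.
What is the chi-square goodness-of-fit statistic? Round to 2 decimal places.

Expected count for each of the 12 categories: 552/12 = 46.
1: (41 − 46)²/46 = 25/46 = 0.543
2: (48 − 46)²/46 = 4/46 = 0.087
3: (55 − 46)²/46 = 81/46 = 1.761
4: (41 − 46)²/46 = 25/46 = 0.543
5: (36 − 46)²/46 = 100/46 = 2.174
6: (46 − 46)²/46 = 0/46 = 0.000
7: (52 − 46)²/46 = 36/46 = 0.783
8: (54 − 46)²/46 = 64/46 = 1.391
9: (40 − 46)²/46 = 36/46 = 0.783
10: (48 − 46)²/46 = 4/46 = 0.087
11: (45 − 46)²/46 = 1/46 = 0.022
12: (46 − 46)²/46 = 0/46 = 0.000
Sum = 8.17

8.17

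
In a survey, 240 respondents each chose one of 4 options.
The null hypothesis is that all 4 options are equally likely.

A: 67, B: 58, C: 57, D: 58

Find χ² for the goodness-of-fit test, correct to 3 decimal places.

Under H₀ each category has probability 1/4, so each expected count is 240/4 = 60.
A: (67 − 60)²/60 = 49/60 = 0.8167
B: (58 − 60)²/60 = 4/60 = 0.0667
C: (57 − 60)²/60 = 9/60 = 0.1500
D: (58 − 60)²/60 = 4/60 = 0.0667
Sum = 1.100

1.100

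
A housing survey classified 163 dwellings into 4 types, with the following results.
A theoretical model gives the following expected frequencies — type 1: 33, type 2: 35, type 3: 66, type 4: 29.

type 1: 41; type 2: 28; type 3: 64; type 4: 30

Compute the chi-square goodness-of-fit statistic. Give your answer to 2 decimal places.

3.43

cat         O        E   (O−E)²/E
type 1     41       33      1.939
type 2     28       35      1.400
type 3     64       66      0.061
type 4     30       29      0.034
Sum = 3.43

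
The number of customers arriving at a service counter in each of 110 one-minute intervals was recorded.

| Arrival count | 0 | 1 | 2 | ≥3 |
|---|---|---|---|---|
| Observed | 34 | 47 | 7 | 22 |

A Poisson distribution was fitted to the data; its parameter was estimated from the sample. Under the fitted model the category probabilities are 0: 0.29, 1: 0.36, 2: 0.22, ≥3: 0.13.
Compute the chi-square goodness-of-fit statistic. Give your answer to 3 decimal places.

17.892

Expected counts E_i = n·p_i: 110×0.29 = 31.9, 110×0.36 = 39.6, 110×0.22 = 24.2, 110×0.13 = 14.3.
cat         O        E   (O−E)²/E
0          34     31.9     0.1382
1          47     39.6     1.3828
2           7     24.2    12.2248
≥3         22     14.3     4.1462
Sum = 17.892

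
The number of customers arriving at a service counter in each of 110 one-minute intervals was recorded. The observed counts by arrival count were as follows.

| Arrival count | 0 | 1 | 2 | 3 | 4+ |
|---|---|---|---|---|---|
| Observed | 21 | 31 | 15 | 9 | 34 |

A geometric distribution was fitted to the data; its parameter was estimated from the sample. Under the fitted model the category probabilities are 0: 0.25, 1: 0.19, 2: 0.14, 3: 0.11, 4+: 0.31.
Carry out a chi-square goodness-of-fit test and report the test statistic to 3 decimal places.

Expected counts E_i = n·p_i: 110×0.25 = 27.5, 110×0.19 = 20.9, 110×0.14 = 15.4, 110×0.11 = 12.1, 110×0.31 = 34.1.
cat         O        E   (O−E)²/E
0          21     27.5     1.5364
1          31     20.9     4.8809
2          15     15.4     0.0104
3           9     12.1     0.7942
4+         34     34.1     0.0003
Sum = 7.222

7.222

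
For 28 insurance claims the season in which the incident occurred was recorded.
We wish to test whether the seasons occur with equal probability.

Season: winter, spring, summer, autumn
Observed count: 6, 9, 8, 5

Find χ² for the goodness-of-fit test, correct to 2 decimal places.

1.43

Under H₀ each category has probability 1/4, so each expected count is 28/4 = 7.
χ² = (6−7)²/7 + (9−7)²/7 + (8−7)²/7 + (5−7)²/7
   = 0.143 + 0.571 + 0.143 + 0.571
Sum = 1.43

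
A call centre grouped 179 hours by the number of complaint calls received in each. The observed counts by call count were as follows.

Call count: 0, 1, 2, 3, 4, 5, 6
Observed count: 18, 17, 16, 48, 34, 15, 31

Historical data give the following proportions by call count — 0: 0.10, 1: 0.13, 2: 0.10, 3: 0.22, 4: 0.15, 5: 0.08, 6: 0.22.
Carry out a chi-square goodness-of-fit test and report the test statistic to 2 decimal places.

Expected counts E_i = n·p_i: 179×0.10 = 17.9, 179×0.13 = 23.27, 179×0.10 = 17.9, 179×0.22 = 39.38, 179×0.15 = 26.85, 179×0.08 = 14.32, 179×0.22 = 39.38.
cat         O        E   (O−E)²/E
0          18     17.9      0.001
1          17    23.27      1.689
2          16     17.9      0.202
3          48    39.38      1.887
4          34    26.85      1.904
5          15    14.32      0.032
6          31    39.38      1.783
Sum = 7.50

7.50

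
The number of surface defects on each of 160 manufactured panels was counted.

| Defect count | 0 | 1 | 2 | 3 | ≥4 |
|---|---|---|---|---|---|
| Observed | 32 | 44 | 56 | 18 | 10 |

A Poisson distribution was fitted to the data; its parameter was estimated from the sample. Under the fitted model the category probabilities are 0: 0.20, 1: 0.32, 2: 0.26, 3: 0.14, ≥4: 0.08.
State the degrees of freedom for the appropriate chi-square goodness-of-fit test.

There are k = 5 categories and 1 parameter estimated from the data, so df = 5 − 1 − 1 = 3.

3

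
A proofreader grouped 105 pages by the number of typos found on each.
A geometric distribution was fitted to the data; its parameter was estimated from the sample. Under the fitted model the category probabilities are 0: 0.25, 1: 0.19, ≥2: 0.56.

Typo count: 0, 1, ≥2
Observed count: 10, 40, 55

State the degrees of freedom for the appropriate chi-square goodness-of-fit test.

1

There are k = 3 categories and 1 parameter estimated from the data, so df = 3 − 1 − 1 = 1.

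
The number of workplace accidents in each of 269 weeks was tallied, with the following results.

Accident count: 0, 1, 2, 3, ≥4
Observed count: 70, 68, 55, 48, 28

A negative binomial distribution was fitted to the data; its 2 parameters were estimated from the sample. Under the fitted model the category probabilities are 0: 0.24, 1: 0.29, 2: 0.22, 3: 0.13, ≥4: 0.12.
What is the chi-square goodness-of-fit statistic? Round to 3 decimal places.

7.461

Expected counts E_i = n·p_i: 269×0.24 = 64.56, 269×0.29 = 78.01, 269×0.22 = 59.18, 269×0.13 = 34.97, 269×0.12 = 32.28.
0: (70 − 64.56)²/64.56 = 29.5936/64.56 = 0.4584
1: (68 − 78.01)²/78.01 = 100.2001/78.01 = 1.2845
2: (55 − 59.18)²/59.18 = 17.4724/59.18 = 0.2952
3: (48 − 34.97)²/34.97 = 169.7809/34.97 = 4.8550
≥4: (28 − 32.28)²/32.28 = 18.3184/32.28 = 0.5675
Sum = 7.461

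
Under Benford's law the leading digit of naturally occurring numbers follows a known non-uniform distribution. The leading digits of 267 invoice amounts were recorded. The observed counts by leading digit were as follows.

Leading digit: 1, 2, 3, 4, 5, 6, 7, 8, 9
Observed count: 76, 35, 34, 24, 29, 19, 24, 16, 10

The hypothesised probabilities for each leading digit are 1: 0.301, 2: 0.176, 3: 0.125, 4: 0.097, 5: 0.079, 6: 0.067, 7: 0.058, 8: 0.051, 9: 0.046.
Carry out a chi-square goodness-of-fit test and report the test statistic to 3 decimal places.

12.003

Expected counts E_i = n·p_i: 267×0.301 = 80.367, 267×0.176 = 46.992, 267×0.125 = 33.375, 267×0.097 = 25.899, 267×0.079 = 21.093, 267×0.067 = 17.889, 267×0.058 = 15.486, 267×0.051 = 13.617, 267×0.046 = 12.282.
cat         O        E   (O−E)²/E
1          76   80.367     0.2373
2          35   46.992     3.0603
3          34   33.375     0.0117
4          24   25.899     0.1392
5          29   21.093     2.9640
6          19   17.889     0.0690
7          24   15.486     4.6809
8          16   13.617     0.4170
9          10   12.282     0.4240
Sum = 12.003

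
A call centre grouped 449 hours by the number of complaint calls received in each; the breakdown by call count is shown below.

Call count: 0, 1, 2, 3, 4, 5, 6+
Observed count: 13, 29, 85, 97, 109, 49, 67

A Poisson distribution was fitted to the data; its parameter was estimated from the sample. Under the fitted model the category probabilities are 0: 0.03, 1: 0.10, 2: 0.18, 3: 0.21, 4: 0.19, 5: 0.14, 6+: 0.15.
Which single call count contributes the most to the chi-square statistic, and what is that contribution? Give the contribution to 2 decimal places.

Expected counts E_i = n·p_i: 449×0.03 = 13.47, 449×0.10 = 44.9, 449×0.18 = 80.82, 449×0.21 = 94.29, 449×0.19 = 85.31, 449×0.14 = 62.86, 449×0.15 = 67.35.
χ² = (13−13.47)²/13.47 + (29−44.9)²/44.9 + (85−80.82)²/80.82 + (97−94.29)²/94.29 + (109−85.31)²/85.31 + (49−62.86)²/62.86 + (67−67.35)²/67.35
   = 0.016 + 5.631 + 0.216 + 0.078 + 6.579 + 3.056 + 0.002
The largest term is for 4: 6.58.

4, 6.58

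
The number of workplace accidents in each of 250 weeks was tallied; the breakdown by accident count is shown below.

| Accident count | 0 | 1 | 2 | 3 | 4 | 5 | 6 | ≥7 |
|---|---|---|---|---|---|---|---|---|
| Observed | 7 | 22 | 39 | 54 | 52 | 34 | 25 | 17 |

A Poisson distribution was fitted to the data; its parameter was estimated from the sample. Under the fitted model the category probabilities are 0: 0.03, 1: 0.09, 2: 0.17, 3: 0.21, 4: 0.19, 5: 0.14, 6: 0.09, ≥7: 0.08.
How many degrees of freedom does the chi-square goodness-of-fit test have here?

6

There are k = 8 categories and 1 parameter estimated from the data, so df = 8 − 1 − 1 = 6.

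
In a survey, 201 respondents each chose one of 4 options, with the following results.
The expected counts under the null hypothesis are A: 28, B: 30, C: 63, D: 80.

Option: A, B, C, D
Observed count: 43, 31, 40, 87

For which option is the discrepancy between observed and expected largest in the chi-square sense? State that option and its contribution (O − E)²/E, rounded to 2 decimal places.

χ² = (43−28)²/28 + (31−30)²/30 + (40−63)²/63 + (87−80)²/80
   = 8.036 + 0.033 + 8.397 + 0.613
The largest term is for C: 8.40.

C, 8.40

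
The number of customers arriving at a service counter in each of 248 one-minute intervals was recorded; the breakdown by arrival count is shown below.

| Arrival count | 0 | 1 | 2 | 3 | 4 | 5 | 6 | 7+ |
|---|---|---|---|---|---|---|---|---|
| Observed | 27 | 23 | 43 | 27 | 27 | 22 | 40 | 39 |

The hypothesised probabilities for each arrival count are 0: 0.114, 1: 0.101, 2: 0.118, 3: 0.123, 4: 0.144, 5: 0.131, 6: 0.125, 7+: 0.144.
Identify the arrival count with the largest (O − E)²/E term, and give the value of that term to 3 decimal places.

Expected counts E_i = n·p_i: 248×0.114 = 28.272, 248×0.101 = 25.048, 248×0.118 = 29.264, 248×0.123 = 30.504, 248×0.144 = 35.712, 248×0.131 = 32.488, 248×0.125 = 31, 248×0.144 = 35.712.
cat         O        E   (O−E)²/E
0          27   28.272     0.0572
1          23   25.048     0.1675
2          43   29.264     6.4474
3          27   30.504     0.4025
4          27   35.712     2.1253
5          22   32.488     3.3858
6          40       31     2.6129
7+         39   35.712     0.3027
The largest term is for 2: 6.447.

2, 6.447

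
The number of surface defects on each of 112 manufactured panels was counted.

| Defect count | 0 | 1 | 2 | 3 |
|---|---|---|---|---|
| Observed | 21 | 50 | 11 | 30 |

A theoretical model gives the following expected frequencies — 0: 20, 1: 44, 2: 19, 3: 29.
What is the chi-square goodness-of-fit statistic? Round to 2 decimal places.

χ² = (21−20)²/20 + (50−44)²/44 + (11−19)²/19 + (30−29)²/29
   = 0.050 + 0.818 + 3.368 + 0.034
Sum = 4.27

4.27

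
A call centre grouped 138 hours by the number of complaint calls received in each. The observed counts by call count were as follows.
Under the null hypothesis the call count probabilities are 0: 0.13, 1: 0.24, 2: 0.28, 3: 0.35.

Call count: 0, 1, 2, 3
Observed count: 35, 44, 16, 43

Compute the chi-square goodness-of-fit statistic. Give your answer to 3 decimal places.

Expected counts E_i = n·p_i: 138×0.13 = 17.94, 138×0.24 = 33.12, 138×0.28 = 38.64, 138×0.35 = 48.3.
χ² = (35−17.94)²/17.94 + (44−33.12)²/33.12 + (16−38.64)²/38.64 + (43−48.3)²/48.3
   = 16.2232 + 3.5741 + 13.2653 + 0.5816
Sum = 33.644

33.644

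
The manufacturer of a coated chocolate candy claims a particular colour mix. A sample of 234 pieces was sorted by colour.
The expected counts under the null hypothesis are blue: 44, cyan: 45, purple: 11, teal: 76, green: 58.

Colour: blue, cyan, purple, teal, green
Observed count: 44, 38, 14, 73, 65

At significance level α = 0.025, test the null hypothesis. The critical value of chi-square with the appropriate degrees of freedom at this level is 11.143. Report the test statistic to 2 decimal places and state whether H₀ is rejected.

cat         O        E   (O−E)²/E
blue       44       44      0.000
cyan       38       45      1.089
purple     14       11      0.818
teal       73       76      0.118
green      65       58      0.845
Sum = 2.87
df = 4. Since 2.87 < 11.143, we do not reject H₀.

2.87; do not reject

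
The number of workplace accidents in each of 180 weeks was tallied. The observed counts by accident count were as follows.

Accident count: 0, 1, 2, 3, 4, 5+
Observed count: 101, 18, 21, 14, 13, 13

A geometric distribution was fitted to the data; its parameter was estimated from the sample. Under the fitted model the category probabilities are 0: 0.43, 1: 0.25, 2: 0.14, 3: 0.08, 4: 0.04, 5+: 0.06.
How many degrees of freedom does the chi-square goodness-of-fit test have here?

There are k = 6 categories and 1 parameter estimated from the data, so df = 6 − 1 − 1 = 4.

4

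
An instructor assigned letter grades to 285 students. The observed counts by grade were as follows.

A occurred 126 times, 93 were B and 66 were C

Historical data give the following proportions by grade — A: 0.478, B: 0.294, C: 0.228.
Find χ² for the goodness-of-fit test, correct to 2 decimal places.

1.80

Expected counts E_i = n·p_i: 285×0.478 = 136.23, 285×0.294 = 83.79, 285×0.228 = 64.98.
cat         O        E   (O−E)²/E
A         126   136.23      0.768
B          93    83.79      1.012
C          66    64.98      0.016
Sum = 1.80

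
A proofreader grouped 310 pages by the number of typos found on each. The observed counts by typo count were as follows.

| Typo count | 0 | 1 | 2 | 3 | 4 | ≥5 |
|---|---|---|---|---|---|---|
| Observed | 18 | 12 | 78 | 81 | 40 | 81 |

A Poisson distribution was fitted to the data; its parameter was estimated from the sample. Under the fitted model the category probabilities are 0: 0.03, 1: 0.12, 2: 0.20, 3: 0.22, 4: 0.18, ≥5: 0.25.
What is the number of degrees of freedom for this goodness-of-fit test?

4

There are k = 6 categories and 1 parameter estimated from the data, so df = 6 − 1 − 1 = 4.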